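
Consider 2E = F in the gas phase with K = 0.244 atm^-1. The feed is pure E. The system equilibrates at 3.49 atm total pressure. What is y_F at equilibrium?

y_F = 0.355

Basis: 1 mol E initially; let X = conversion of E. Extent ξ = 0.5X.
At extent ξ: n_E = 1 − X; n_F = 0.5X.
n_T = Σnᵢ = 1 − 0.5X.
y_i = n_i/n_T, p_i = y_i·P. K = p_F / (p_E^2).
Substituting and setting equal to 0.244 atm^-1 gives a polynomial in X; the root in (0,1) is X = 0.524.
Then n_F = 0.262, n_T = 0.738, so y_F = 0.355.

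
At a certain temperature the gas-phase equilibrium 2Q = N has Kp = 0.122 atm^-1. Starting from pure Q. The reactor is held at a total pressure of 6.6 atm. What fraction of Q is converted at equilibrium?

X = 0.513

Basis: 1 mol Q initially; let X = conversion of Q. Extent ξ = 0.5X.
At extent ξ: n_Q = 1 − X; n_N = 0.5X.
Total moles n_T = 1 − 0.5X.
y_i = n_i/n_T, p_i = y_i·P. Kp = p_N / (p_Q^2).
Setting this equal to 0.122 atm^-1 and taking the physical root (0 < X < 1) gives X = 0.513.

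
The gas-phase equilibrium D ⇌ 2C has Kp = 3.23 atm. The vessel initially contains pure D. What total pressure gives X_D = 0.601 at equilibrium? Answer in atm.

P = 1.43 atm

Take 1 mol D as basis and let X be its fractional conversion, so ξ = X.
Mole table: n_D = 1 − X; n_C = 2X.
Total moles n_T = 1 + X.
Kp = p_C^2 / (p_D) with p_i = (n_i/n_T)·P.
At X = 0.601: the mole-fraction product g(X) = Π y_i^ν_i = 2.262. Since Kp = g(X)·P^{1}, P = (Kp/g)^(1/1) = (3.23/2.262)^(1/1) = 1.43 atm.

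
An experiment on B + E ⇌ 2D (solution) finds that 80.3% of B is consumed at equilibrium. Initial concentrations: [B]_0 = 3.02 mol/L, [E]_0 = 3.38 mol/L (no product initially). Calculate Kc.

Kc = 41.4

Let X = conversion of B.
Concentrations: [B] = 3.02 − 3.02X; [E] = 3.38 − 3.02X; [D] = 6.04X.
At X = 0.803: [B] = 0.595, [E] = 0.955, [D] = 4.85.
Kc = [D]^2 / ([B] [E]) = 41.4.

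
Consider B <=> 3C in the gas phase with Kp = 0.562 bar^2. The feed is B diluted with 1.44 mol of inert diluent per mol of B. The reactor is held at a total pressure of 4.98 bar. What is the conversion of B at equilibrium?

X = 0.175

Basis: 1 mol B initially; let X = conversion of B. Extent ξ = X.
At extent ξ: n_B = 1 − X; n_C = 3X; n_I = 1.44 (inert).
Summing: n_T = 2.44 + 2X.
y_i = n_i/n_T, p_i = y_i·P. Kp = p_C^3 / (p_B).
Equating to 0.562 bar^2 and solving on 0 < X < 1: X = 0.175.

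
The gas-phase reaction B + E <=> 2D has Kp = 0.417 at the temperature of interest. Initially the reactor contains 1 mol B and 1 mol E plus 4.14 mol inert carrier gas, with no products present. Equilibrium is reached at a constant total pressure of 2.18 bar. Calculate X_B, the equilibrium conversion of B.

Basis: 1 mol B initially; let X = conversion of B. Extent ξ = X.
At extent ξ: n_B = 1 − X; n_E = 1 − X; n_D = 2X; n_I = 4.14 (inert).
Total moles n_T = 6.14 (Δν = 0, constant).
y_i = n_i/n_T, p_i = y_i·P. Kp = p_D^2 / (p_B p_E).
This yields a degree-2 equation in X; solving on (0,1), X = 0.244.

X = 0.244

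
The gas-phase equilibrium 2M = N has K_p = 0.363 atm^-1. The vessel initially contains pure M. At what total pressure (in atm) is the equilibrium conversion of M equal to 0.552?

Basis: 1 mol M initially; let X = conversion of M. Extent ξ = 0.5X.
Mole table: n_M = 1 − X; n_N = 0.5X.
Summing: n_T = 1 − 0.5X.
K_p = p_N / (p_M^2) with p_i = (n_i/n_T)·P.
At X = 0.552: the mole-fraction product g(X) = Π y_i^ν_i = 0.9956. Since K_p = g(X)·P^{-1}, P = (g/K_p)^(1/1) = (0.9956/0.363)^(1/1) = 2.74 atm.

P = 2.74 atm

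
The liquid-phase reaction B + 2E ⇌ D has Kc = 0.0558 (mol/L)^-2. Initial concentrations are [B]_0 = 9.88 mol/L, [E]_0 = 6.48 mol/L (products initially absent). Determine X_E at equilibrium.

Let X = conversion of E; extent ξ = 6.48X/2 mol/L.
Concentrations: [B] = 9.88 − 3.24X; [E] = 6.48 − 6.48X; [D] = 3.24X.
Kc = [D] / ([B] [E]^2).
Solving Kc = 0.0558 for X ∈ (0,1): X = 0.657.

X = 0.657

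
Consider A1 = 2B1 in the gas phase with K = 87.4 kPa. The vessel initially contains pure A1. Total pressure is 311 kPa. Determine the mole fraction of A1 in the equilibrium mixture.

y_A1 = 0.592

Basis: 1 mol A1 initially; let X = conversion of A1. Extent ξ = X.
Mole table: n_A1 = 1 − X; n_B1 = 2X.
Total moles n_T = 1 + X.
With p_i = (n_i/n_T)P, K = p_B1^2 / (p_A1).
Setting this equal to 87.4 kPa and taking the physical root (0 < X < 1) gives X = 0.256.
Then n_A1 = 0.744, n_T = 1.26, so y_A1 = 0.592.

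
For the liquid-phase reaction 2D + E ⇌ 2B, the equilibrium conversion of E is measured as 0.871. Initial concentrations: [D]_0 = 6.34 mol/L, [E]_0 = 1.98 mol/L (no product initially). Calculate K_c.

K_c = 5.57 L/mol

Let X = conversion of E.
Concentrations: [D] = 6.34 − 3.96X; [E] = 1.98 − 1.98X; [B] = 3.96X.
At X = 0.871: [D] = 2.89, [E] = 0.255, [B] = 3.45.
K_c = [B]^2 / ([D]^2 [E]) = 5.57 L/mol.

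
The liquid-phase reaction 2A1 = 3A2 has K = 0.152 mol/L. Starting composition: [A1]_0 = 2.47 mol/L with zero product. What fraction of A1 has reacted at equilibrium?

X = 0.223

Let X = conversion of A1; extent ξ = 2.47X/2 mol/L.
Concentrations: [A1] = 2.47 − 2.47X; [A2] = 3.71X.
K = [A2]^3 / ([A1]^2).
Setting equal to 0.152 and solving for X on (0,1) gives X = 0.223.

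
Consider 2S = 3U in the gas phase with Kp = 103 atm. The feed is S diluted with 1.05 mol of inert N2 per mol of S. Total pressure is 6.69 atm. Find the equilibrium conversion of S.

Let X = conversion of S (basis 1 mol S); extent of reaction ξ = 0.5X.
Species balance: n_S = 1 − X; n_U = 1.5X; n_I = 1.05 (inert).
Summing: n_T = 2.05 + 0.5X.
Mole fractions y_i = n_i/n_T; Kp = p_U^3 / (p_S^2) with p_i = y_i·P.
Setting this equal to 103 atm and taking the physical root (0 < X < 1) gives X = 0.790.

X = 0.790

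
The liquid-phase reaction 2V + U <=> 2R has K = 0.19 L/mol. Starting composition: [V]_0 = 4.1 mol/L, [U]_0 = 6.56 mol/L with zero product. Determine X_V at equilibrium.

Let X = conversion of V; extent ξ = 4.1X/2 mol/L.
Concentrations: [V] = 4.1 − 4.1X; [U] = 6.56 − 2.05X; [R] = 4.1X.
K = [R]^2 / ([V]^2 [U]).
This equals 0.19 at X = 0.506 (the root in 0 < X < 1).

X = 0.506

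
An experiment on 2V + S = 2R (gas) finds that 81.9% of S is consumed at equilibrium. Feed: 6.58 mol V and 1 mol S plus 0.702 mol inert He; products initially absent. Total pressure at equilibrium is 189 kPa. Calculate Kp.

Basis: 1 mol S initially; let X = conversion of S. Extent ξ = X.
Species balance: n_V = 6.58 − 2X; n_S = 1 − X; n_R = 2X; n_I = 0.702 (inert).
Total moles n_T = 8.28 − X.
At X = 0.819: n_V = 4.94, n_S = 0.181, n_R = 1.64, n_T = 7.46.
p_i = (n_i/n_T)·P. Kp = p_R^2 / (p_V^2 p_S) = 0.024 kPa^-1.

Kp = 0.024 kPa^-1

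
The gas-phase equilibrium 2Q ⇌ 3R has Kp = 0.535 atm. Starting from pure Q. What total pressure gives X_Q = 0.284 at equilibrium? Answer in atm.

Let X = conversion of Q (basis 1 mol Q); extent of reaction ξ = 0.5X.
Moles: n_Q = 1 − X; n_R = 1.5X.
Total moles n_T = 1 + 0.5X.
Kp = p_R^3 / (p_Q^2) with p_i = (n_i/n_T)·P.
At X = 0.284: the mole-fraction product g(X) = Π y_i^ν_i = 0.132. Since Kp = g(X)·P^{1}, P = (Kp/g)^(1/1) = (0.535/0.132)^(1/1) = 4.05 atm.

P = 4.05 atm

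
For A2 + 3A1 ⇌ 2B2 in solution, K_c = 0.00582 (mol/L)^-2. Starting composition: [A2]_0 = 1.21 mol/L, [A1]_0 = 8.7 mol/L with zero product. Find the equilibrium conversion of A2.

X = 0.468

Let X = conversion of A2; extent ξ = 1.21·X mol/L.
Concentrations: [A2] = 1.21 − 1.21X; [A1] = 8.7 − 3.63X; [B2] = 2.42X.
K_c = [B2]^2 / ([A2] [A1]^3).
This equals 0.00582 at X = 0.468 (the root in 0 < X < 1).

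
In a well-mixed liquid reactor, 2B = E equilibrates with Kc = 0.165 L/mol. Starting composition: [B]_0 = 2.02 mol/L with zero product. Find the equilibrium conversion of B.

Let X = conversion of B; extent ξ = 2.02X/2 mol/L.
Concentrations: [B] = 2.02 − 2.02X; [E] = 1.01X.
Kc = [E] / ([B]^2).
Equating to 0.165 L/mol: the physical root is X = 0.314.

X = 0.314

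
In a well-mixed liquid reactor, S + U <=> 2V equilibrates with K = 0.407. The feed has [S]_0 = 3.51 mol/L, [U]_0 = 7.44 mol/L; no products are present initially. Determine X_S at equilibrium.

X = 0.344

Let X = conversion of S; extent ξ = 3.51·X mol/L.
Concentrations: [S] = 3.51 − 3.51X; [U] = 7.44 − 3.51X; [V] = 7.02X.
K = [V]^2 / ([S] [U]).
Solving K = 0.407 for X ∈ (0,1): X = 0.344.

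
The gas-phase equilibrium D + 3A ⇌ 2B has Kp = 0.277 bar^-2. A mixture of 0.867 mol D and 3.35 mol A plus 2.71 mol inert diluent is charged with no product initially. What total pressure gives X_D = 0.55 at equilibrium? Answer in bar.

Let X = conversion of D (basis 0.867 mol D); extent of reaction ξ = 0.867X.
Moles: n_D = 0.867 − 0.867X; n_A = 3.35 − 2.6X; n_B = 1.73X; n_I = 2.71 (inert).
Summing: n_T = 6.93 − 1.73X.
Kp = p_B^2 / (p_D p_A^3) with p_i = (n_i/n_T)·P.
At X = 0.55: the mole-fraction product g(X) = Π y_i^ν_i = 11.76. Since Kp = g(X)·P^{-2}, P = (g/Kp)^(1/2) = (11.76/0.277)^(1/2) = 6.52 bar.

P = 6.52 bar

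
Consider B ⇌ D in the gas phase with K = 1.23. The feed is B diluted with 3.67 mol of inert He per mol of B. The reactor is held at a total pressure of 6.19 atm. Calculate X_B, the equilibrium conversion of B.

X = 0.552

Take 1 mol B as basis and let X be its fractional conversion, so ξ = X.
Moles: n_B = 1 − X; n_D = X; n_I = 3.67 (inert).
Since Δν = 0, n_T = 4.67 throughout.
With p_i = (n_i/n_T)P, K = p_D / (p_B).
Substituting and setting equal to 1.23 gives a polynomial in X; the root in (0,1) is X = 0.552.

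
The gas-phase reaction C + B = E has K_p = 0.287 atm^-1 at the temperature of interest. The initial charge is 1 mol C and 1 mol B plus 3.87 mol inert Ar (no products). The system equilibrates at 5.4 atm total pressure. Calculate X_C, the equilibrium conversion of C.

X = 0.182

Take 1 mol C as basis and let X be its fractional conversion, so ξ = X.
Mole table: n_C = 1 − X; n_B = 1 − X; n_E = X; n_I = 3.87 (inert).
Total moles n_T = 5.87 − X.
With p_i = (n_i/n_T)P, K_p = p_E / (p_C p_B).
Substituting and setting equal to 0.287 atm^-1 gives a polynomial in X; the root in (0,1) is X = 0.182.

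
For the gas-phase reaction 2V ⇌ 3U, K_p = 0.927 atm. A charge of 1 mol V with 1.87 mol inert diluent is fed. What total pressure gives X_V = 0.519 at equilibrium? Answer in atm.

P = 1.42 atm

Take 1 mol V as basis and let X be its fractional conversion, so ξ = 0.5X.
Mole table: n_V = 1 − X; n_U = 1.5X; n_I = 1.87 (inert).
n_T = Σnᵢ = 2.87 + 0.5X.
K_p = p_U^3 / (p_V^2) with p_i = (n_i/n_T)·P.
At X = 0.519: the mole-fraction product g(X) = Π y_i^ν_i = 0.6516. Since K_p = g(X)·P^{1}, P = (K_p/g)^(1/1) = (0.927/0.6516)^(1/1) = 1.42 atm.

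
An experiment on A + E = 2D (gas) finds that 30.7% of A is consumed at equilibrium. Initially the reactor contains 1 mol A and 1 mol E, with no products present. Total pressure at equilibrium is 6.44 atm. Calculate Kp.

Kp = 0.785

Take 1 mol A as basis and let X be its fractional conversion, so ξ = X.
Mole table: n_A = 1 − X; n_E = 1 − X; n_D = 2X.
n_T stays at 2 (no change in mole number).
At X = 0.307: n_A = 0.693, n_E = 0.693, n_D = 0.614, n_T = 2.
p_i = (n_i/n_T)·P. Kp = p_D^2 / (p_A p_E) = 0.785.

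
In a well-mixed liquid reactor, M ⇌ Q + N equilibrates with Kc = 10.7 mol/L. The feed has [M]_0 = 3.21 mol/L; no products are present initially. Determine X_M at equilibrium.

Let X = conversion of M; extent ξ = 3.21·X mol/L.
Concentrations: [M] = 3.21 − 3.21X; [Q] = 3.21X; [N] = 3.21X.
Kc = [Q] [N] / ([M]).
Solving Kc = 10.7 for X ∈ (0,1): X = 0.805.

X = 0.805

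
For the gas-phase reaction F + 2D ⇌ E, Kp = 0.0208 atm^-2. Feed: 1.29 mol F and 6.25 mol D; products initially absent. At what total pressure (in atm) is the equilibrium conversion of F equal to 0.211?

P = 4.4 atm

Take 1.29 mol F as basis and let X be its fractional conversion, so ξ = 1.29X.
Mole table: n_F = 1.29 − 1.29X; n_D = 6.25 − 2.58X; n_E = 1.29X.
Summing: n_T = 7.54 − 2.58X.
Kp = p_E / (p_F p_D^2) with p_i = (n_i/n_T)·P.
At X = 0.211: the mole-fraction product g(X) = Π y_i^ν_i = 0.402. Since Kp = g(X)·P^{-2}, P = (g/Kp)^(1/2) = (0.402/0.0208)^(1/2) = 4.4 atm.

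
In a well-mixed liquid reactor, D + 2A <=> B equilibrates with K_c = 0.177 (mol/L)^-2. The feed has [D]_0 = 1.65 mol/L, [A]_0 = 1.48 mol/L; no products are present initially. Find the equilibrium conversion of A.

X = 0.330

Let X = conversion of A; extent ξ = 1.48X/2 mol/L.
Concentrations: [D] = 1.65 − 0.74X; [A] = 1.48 − 1.48X; [B] = 0.74X.
K_c = [B] / ([D] [A]^2).
Setting equal to 0.177 and solving for X on (0,1) gives X = 0.330.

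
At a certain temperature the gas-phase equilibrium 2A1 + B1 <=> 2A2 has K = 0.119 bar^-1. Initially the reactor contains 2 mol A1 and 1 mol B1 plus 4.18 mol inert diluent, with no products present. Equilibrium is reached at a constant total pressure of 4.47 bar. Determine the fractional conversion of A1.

X = 0.198

Take 2 mol A1 as basis and let X be its fractional conversion, so ξ = X.
Mole table: n_A1 = 2 − 2X; n_B1 = 1 − X; n_A2 = 2X; n_I = 4.18 (inert).
Total moles n_T = 7.18 − X.
y_i = n_i/n_T, p_i = y_i·P. K = p_A2^2 / (p_A1^2 p_B1).
Substituting and setting equal to 0.119 bar^-1 gives a polynomial in X; the root in (0,1) is X = 0.198.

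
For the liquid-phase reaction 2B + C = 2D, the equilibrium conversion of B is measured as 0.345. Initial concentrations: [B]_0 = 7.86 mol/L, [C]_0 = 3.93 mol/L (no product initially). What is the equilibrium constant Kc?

Kc = 0.108 L/mol

Let X = conversion of B.
Concentrations: [B] = 7.86 − 7.86X; [C] = 3.93 − 3.93X; [D] = 7.86X.
At X = 0.345: [B] = 5.15, [C] = 2.57, [D] = 2.71.
Kc = [D]^2 / ([B]^2 [C]) = 0.108 L/mol.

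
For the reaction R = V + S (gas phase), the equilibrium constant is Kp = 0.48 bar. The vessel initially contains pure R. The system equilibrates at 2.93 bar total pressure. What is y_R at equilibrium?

y_R = 0.454

Basis: 1 mol R initially; let X = conversion of R. Extent ξ = X.
At extent ξ: n_R = 1 − X; n_V = X; n_S = X.
Summing: n_T = 1 + X.
y_i = n_i/n_T, p_i = y_i·P. Kp = p_V p_S / (p_R).
Equating to 0.48 bar and solving on 0 < X < 1: X = 0.375.
Then n_R = 0.625, n_T = 1.38, so y_R = 0.454.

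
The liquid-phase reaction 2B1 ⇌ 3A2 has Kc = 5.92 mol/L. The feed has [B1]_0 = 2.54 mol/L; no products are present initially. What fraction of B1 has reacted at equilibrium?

X = 0.532

Let X = conversion of B1; extent ξ = 2.54X/2 mol/L.
Concentrations: [B1] = 2.54 − 2.54X; [A2] = 3.81X.
Kc = [A2]^3 / ([B1]^2).
This equals 5.92 at X = 0.532 (the root in 0 < X < 1).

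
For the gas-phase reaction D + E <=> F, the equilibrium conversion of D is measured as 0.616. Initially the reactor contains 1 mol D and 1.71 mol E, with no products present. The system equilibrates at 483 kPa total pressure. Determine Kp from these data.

Take 1 mol D as basis and let X be its fractional conversion, so ξ = X.
Mole table: n_D = 1 − X; n_E = 1.71 − X; n_F = X.
Summing: n_T = 2.71 − X.
At X = 0.616: n_D = 0.384, n_E = 1.09, n_F = 0.616, n_T = 2.09.
p_i = (n_i/n_T)·P. Kp = p_F / (p_D p_E) = 0.00636 kPa^-1.

Kp = 0.00636 kPa^-1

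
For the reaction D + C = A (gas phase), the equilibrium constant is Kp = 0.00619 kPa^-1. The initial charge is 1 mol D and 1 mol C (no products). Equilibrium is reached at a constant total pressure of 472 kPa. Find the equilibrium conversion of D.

Take 1 mol D as basis and let X be its fractional conversion, so ξ = X.
Moles: n_D = 1 − X; n_C = 1 − X; n_A = X.
Total moles n_T = 2 − X.
With p_i = (n_i/n_T)P, Kp = p_A / (p_D p_C).
Equating to 0.00619 kPa^-1 and solving on 0 < X < 1: X = 0.495.

X = 0.495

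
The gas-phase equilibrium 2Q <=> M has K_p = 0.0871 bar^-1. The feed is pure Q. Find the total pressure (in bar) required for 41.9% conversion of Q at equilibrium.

P = 5.63 bar

Let X = conversion of Q (basis 1 mol Q); extent of reaction ξ = 0.5X.
Species balance: n_Q = 1 − X; n_M = 0.5X.
n_T = Σnᵢ = 1 − 0.5X.
K_p = p_M / (p_Q^2) with p_i = (n_i/n_T)·P.
At X = 0.419: the mole-fraction product g(X) = Π y_i^ν_i = 0.4906. Since K_p = g(X)·P^{-1}, P = (g/K_p)^(1/1) = (0.4906/0.0871)^(1/1) = 5.63 bar.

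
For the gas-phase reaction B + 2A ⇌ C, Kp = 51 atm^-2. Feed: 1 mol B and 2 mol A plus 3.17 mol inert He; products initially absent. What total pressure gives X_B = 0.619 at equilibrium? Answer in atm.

P = 1.16 atm

Let X = conversion of B (basis 1 mol B); extent of reaction ξ = X.
At extent ξ: n_B = 1 − X; n_A = 2 − 2X; n_C = X; n_I = 3.17 (inert).
Summing: n_T = 6.17 − 2X.
Kp = p_C / (p_B p_A^2) with p_i = (n_i/n_T)·P.
At X = 0.619: the mole-fraction product g(X) = Π y_i^ν_i = 68.06. Since Kp = g(X)·P^{-2}, P = (g/Kp)^(1/2) = (68.06/51)^(1/2) = 1.16 atm.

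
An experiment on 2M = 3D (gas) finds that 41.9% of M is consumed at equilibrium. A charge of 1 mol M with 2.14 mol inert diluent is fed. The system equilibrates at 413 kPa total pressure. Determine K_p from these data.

Take 1 mol M as basis and let X be its fractional conversion, so ξ = 0.5X.
Mole table: n_M = 1 − X; n_D = 1.5X; n_I = 2.14 (inert).
Summing: n_T = 3.14 + 0.5X.
At X = 0.419: n_M = 0.581, n_D = 0.628, n_T = 3.35.
p_i = (n_i/n_T)·P. K_p = p_D^3 / (p_M^2) = 90.7 kPa.

K_p = 90.7 kPa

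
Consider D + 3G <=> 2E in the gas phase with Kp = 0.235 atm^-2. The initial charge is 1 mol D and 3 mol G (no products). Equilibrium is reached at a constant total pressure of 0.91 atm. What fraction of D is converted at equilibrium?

X = 0.203

Basis: 1 mol D initially; let X = conversion of D. Extent ξ = X.
At extent ξ: n_D = 1 − X; n_G = 3 − 3X; n_E = 2X.
Total moles n_T = 4 − 2X.
y_i = n_i/n_T, p_i = y_i·P. Kp = p_E^2 / (p_D p_G^3).
Setting this equal to 0.235 atm^-2 and taking the physical root (0 < X < 1) gives X = 0.203.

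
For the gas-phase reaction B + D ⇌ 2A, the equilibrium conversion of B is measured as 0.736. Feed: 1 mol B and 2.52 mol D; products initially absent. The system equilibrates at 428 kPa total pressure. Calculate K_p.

K_p = 4.6

Take 1 mol B as basis and let X be its fractional conversion, so ξ = X.
Species balance: n_B = 1 − X; n_D = 2.52 − X; n_A = 2X.
Since Δν = 0, n_T = 3.52 throughout.
At X = 0.736: n_B = 0.264, n_D = 1.78, n_A = 1.47, n_T = 3.52.
p_i = (n_i/n_T)·P. K_p = p_A^2 / (p_B p_D) = 4.6.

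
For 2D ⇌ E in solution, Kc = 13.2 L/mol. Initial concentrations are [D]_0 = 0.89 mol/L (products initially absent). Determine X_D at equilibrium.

X = 0.814

Let X = conversion of D; extent ξ = 0.89X/2 mol/L.
Concentrations: [D] = 0.89 − 0.89X; [E] = 0.445X.
Kc = [E] / ([D]^2).
Solving Kc = 13.2 for X ∈ (0,1): X = 0.814.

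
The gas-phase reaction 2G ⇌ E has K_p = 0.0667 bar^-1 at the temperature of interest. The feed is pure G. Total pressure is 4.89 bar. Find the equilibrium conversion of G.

X = 0.341

Take 1 mol G as basis and let X be its fractional conversion, so ξ = 0.5X.
Mole table: n_G = 1 − X; n_E = 0.5X.
n_T = Σnᵢ = 1 − 0.5X.
Mole fractions y_i = n_i/n_T; K_p = p_E / (p_G^2) with p_i = y_i·P.
Equating to 0.0667 bar^-1 and solving on 0 < X < 1: X = 0.341.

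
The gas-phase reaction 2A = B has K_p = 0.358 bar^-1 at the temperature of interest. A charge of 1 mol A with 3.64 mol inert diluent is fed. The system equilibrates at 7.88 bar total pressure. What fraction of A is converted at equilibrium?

X = 0.423

Let X = conversion of A (basis 1 mol A); extent of reaction ξ = 0.5X.
Moles: n_A = 1 − X; n_B = 0.5X; n_I = 3.64 (inert).
Total moles n_T = 4.64 − 0.5X.
y_i = n_i/n_T, p_i = y_i·P. K_p = p_B / (p_A^2).
This yields a degree-2 equation in X; solving on (0,1), X = 0.423.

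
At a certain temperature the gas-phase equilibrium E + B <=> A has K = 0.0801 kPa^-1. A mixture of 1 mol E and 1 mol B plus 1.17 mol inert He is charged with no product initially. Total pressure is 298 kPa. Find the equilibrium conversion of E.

Basis: 1 mol E initially; let X = conversion of E. Extent ξ = X.
Species balance: n_E = 1 − X; n_B = 1 − X; n_A = X; n_I = 1.17 (inert).
Total moles n_T = 3.17 − X.
Mole fractions y_i = n_i/n_T; K = p_A / (p_E p_B) with p_i = y_i·P.
Equating to 0.0801 kPa^-1 and solving on 0 < X < 1: X = 0.727.

X = 0.727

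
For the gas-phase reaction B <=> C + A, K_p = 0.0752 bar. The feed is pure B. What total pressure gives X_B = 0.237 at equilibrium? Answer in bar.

P = 1.26 bar

Take 1 mol B as basis and let X be its fractional conversion, so ξ = X.
At extent ξ: n_B = 1 − X; n_C = X; n_A = X.
n_T = Σnᵢ = 1 + X.
K_p = p_C p_A / (p_B) with p_i = (n_i/n_T)·P.
At X = 0.237: the mole-fraction product g(X) = Π y_i^ν_i = 0.05951. Since K_p = g(X)·P^{1}, P = (K_p/g)^(1/1) = (0.0752/0.05951)^(1/1) = 1.26 bar.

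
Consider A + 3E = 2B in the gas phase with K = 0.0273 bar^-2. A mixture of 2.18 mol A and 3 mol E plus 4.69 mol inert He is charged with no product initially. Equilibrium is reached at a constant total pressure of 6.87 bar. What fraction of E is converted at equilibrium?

X = 0.272

Take 3 mol E as basis and let X be its fractional conversion, so ξ = X.
At extent ξ: n_A = 2.18 − X; n_E = 3 − 3X; n_B = 2X; n_I = 4.69 (inert).
n_T = Σnᵢ = 9.87 − 2X.
y_i = n_i/n_T, p_i = y_i·P. K = p_B^2 / (p_A p_E^3).
Substituting and setting equal to 0.0273 bar^-2 gives a polynomial in X; the root in (0,1) is X = 0.272.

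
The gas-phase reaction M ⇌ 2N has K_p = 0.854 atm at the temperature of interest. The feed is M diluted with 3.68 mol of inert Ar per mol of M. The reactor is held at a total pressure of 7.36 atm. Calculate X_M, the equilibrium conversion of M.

Take 1 mol M as basis and let X be its fractional conversion, so ξ = X.
At extent ξ: n_M = 1 − X; n_N = 2X; n_I = 3.68 (inert).
Total moles n_T = 4.68 + X.
With p_i = (n_i/n_T)P, K_p = p_N^2 / (p_M).
This yields a degree-2 equation in X; solving on (0,1), X = 0.315.

X = 0.315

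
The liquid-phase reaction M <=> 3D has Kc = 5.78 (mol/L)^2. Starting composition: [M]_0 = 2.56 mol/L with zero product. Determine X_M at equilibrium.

Let X = conversion of M; extent ξ = 2.56·X mol/L.
Concentrations: [M] = 2.56 − 2.56X; [D] = 7.68X.
Kc = [D]^3 / ([M]).
Solving Kc = 5.78 for X ∈ (0,1): X = 0.286.

X = 0.286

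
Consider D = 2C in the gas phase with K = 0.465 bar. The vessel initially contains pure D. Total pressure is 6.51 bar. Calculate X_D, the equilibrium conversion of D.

X = 0.132

Let X = conversion of D (basis 1 mol D); extent of reaction ξ = X.
At extent ξ: n_D = 1 − X; n_C = 2X.
Total moles n_T = 1 + X.
Mole fractions y_i = n_i/n_T; K = p_C^2 / (p_D) with p_i = y_i·P.
Setting this equal to 0.465 bar and taking the physical root (0 < X < 1) gives X = 0.132.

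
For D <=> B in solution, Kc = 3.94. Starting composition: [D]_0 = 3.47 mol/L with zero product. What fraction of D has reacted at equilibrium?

X = 0.798

Let X = conversion of D; extent ξ = 3.47·X mol/L.
Concentrations: [D] = 3.47 − 3.47X; [B] = 3.47X.
Kc = [B] / ([D]).
Equating to 3.94: the physical root is X = 0.798.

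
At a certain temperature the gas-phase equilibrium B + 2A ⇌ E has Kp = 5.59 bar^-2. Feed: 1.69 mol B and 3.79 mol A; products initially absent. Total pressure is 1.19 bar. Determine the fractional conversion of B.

Let X = conversion of B (basis 1.69 mol B); extent of reaction ξ = 1.69X.
Mole table: n_B = 1.69 − 1.69X; n_A = 3.79 − 3.38X; n_E = 1.69X.
Summing: n_T = 5.48 − 3.38X.
With p_i = (n_i/n_T)P, Kp = p_E / (p_B p_A^2).
Substituting and setting equal to 5.59 bar^-2 gives a polynomial in X; the root in (0,1) is X = 0.651.

X = 0.651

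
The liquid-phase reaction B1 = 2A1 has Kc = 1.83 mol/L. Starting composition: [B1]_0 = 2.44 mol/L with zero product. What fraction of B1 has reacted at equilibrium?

Let X = conversion of B1; extent ξ = 2.44·X mol/L.
Concentrations: [B1] = 2.44 − 2.44X; [A1] = 4.88X.
Kc = [A1]^2 / ([B1]).
Solving Kc = 1.83 for X ∈ (0,1): X = 0.349.

X = 0.349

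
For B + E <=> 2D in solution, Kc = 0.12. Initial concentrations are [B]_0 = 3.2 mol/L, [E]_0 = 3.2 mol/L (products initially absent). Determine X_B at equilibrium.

Let X = conversion of B; extent ξ = 3.2·X mol/L.
Concentrations: [B] = 3.2 − 3.2X; [E] = 3.2 − 3.2X; [D] = 6.4X.
Kc = [D]^2 / ([B] [E]).
Setting equal to 0.12 and solving for X on (0,1) gives X = 0.148.

X = 0.148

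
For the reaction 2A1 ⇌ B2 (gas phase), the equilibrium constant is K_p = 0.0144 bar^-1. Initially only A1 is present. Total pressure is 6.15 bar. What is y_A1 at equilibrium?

Basis: 1 mol A1 initially; let X = conversion of A1. Extent ξ = 0.5X.
At extent ξ: n_A1 = 1 − X; n_B2 = 0.5X.
Total moles n_T = 1 − 0.5X.
With p_i = (n_i/n_T)P, K_p = p_B2 / (p_A1^2).
This yields a degree-2 equation in X; solving on (0,1), X = 0.141.
Then n_A1 = 0.859, n_T = 0.93, so y_A1 = 0.924.

y_A1 = 0.924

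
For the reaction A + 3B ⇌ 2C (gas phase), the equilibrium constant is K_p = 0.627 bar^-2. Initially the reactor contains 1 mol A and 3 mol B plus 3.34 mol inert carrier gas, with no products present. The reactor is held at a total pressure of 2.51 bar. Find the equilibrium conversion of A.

X = 0.339

Basis: 1 mol A initially; let X = conversion of A. Extent ξ = X.
Species balance: n_A = 1 − X; n_B = 3 − 3X; n_C = 2X; n_I = 3.34 (inert).
Total moles n_T = 7.34 − 2X.
With p_i = (n_i/n_T)P, K_p = p_C^2 / (p_A p_B^3).
Setting this equal to 0.627 bar^-2 and taking the physical root (0 < X < 1) gives X = 0.339.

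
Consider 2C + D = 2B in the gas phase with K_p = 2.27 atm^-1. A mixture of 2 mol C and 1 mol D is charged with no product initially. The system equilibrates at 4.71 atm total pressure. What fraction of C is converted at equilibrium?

Let X = conversion of C (basis 2 mol C); extent of reaction ξ = X.
Mole table: n_C = 2 − 2X; n_D = 1 − X; n_B = 2X.
Total moles n_T = 3 − X.
Mole fractions y_i = n_i/n_T; K_p = p_B^2 / (p_C^2 p_D) with p_i = y_i·P.
This yields a degree-3 equation in X; solving on (0,1), X = 0.577.

X = 0.577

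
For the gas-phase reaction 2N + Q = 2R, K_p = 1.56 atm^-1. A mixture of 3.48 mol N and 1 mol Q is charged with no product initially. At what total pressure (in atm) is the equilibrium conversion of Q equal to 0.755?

Basis: 1 mol Q initially; let X = conversion of Q. Extent ξ = X.
Mole table: n_N = 3.48 − 2X; n_Q = 1 − X; n_R = 2X.
n_T = Σnᵢ = 4.48 − X.
K_p = p_R^2 / (p_N^2 p_Q) with p_i = (n_i/n_T)·P.
At X = 0.755: the mole-fraction product g(X) = Π y_i^ν_i = 8.933. Since K_p = g(X)·P^{-1}, P = (g/K_p)^(1/1) = (8.933/1.56)^(1/1) = 5.73 atm.

P = 5.73 atm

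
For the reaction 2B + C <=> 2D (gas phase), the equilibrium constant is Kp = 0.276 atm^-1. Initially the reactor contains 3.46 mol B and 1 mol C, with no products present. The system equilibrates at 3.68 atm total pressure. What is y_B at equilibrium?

Basis: 1 mol C initially; let X = conversion of C. Extent ξ = X.
At extent ξ: n_B = 3.46 − 2X; n_C = 1 − X; n_D = 2X.
n_T = Σnᵢ = 4.46 − X.
Mole fractions y_i = n_i/n_T; Kp = p_D^2 / (p_B^2 p_C) with p_i = y_i·P.
This yields a degree-3 equation in X; solving on (0,1), X = 0.466.
Then n_B = 2.53, n_T = 3.99, so y_B = 0.633.

y_B = 0.633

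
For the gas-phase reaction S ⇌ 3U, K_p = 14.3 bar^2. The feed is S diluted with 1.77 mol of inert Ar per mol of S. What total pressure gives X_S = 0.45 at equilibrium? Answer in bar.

P = 6.56 bar

Let X = conversion of S (basis 1 mol S); extent of reaction ξ = X.
Species balance: n_S = 1 − X; n_U = 3X; n_I = 1.77 (inert).
n_T = Σnᵢ = 2.77 + 2X.
K_p = p_U^3 / (p_S) with p_i = (n_i/n_T)·P.
At X = 0.45: the mole-fraction product g(X) = Π y_i^ν_i = 0.3321. Since K_p = g(X)·P^{2}, P = (K_p/g)^(1/2) = (14.3/0.3321)^(1/2) = 6.56 bar.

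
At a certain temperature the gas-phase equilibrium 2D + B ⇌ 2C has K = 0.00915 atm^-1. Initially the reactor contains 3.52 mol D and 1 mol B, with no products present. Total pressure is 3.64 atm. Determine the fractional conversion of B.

Let X = conversion of B (basis 1 mol B); extent of reaction ξ = X.
Mole table: n_D = 3.52 − 2X; n_B = 1 − X; n_C = 2X.
Total moles n_T = 4.52 − X.
Mole fractions y_i = n_i/n_T; K = p_C^2 / (p_D^2 p_B) with p_i = y_i·P.
Substituting and setting equal to 0.00915 atm^-1 gives a polynomial in X; the root in (0,1) is X = 0.132.

X = 0.132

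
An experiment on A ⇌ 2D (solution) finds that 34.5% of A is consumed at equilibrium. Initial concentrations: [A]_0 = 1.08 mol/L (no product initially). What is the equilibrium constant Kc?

Kc = 0.785 mol/L

Let X = conversion of A.
Concentrations: [A] = 1.08 − 1.08X; [D] = 2.16X.
At X = 0.345: [A] = 0.707, [D] = 0.745.
Kc = [D]^2 / ([A]) = 0.785 mol/L.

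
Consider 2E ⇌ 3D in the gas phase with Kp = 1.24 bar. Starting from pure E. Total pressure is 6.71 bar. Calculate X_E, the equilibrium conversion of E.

X = 0.311

Basis: 1 mol E initially; let X = conversion of E. Extent ξ = 0.5X.
Mole table: n_E = 1 − X; n_D = 1.5X.
Summing: n_T = 1 + 0.5X.
Mole fractions y_i = n_i/n_T; Kp = p_D^3 / (p_E^2) with p_i = y_i·P.
This yields a degree-3 equation in X; solving on (0,1), X = 0.311.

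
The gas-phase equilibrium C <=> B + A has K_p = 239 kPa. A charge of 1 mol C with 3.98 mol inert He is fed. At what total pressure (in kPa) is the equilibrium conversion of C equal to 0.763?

P = 559 kPa

Basis: 1 mol C initially; let X = conversion of C. Extent ξ = X.
Species balance: n_C = 1 − X; n_B = X; n_A = X; n_I = 3.98 (inert).
Summing: n_T = 4.98 + X.
K_p = p_B p_A / (p_C) with p_i = (n_i/n_T)·P.
At X = 0.763: the mole-fraction product g(X) = Π y_i^ν_i = 0.4277. Since K_p = g(X)·P^{1}, P = (K_p/g)^(1/1) = (239/0.4277)^(1/1) = 559 kPa.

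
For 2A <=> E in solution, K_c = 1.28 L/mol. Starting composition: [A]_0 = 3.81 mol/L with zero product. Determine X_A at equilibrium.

Let X = conversion of A; extent ξ = 3.81X/2 mol/L.
Concentrations: [A] = 3.81 − 3.81X; [E] = 1.91X.
K_c = [E] / ([A]^2).
Setting equal to 1.28 and solving for X on (0,1) gives X = 0.727.

X = 0.727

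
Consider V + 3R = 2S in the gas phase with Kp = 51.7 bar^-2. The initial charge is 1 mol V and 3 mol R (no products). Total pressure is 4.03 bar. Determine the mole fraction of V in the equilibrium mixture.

y_V = 0.069

Let X = conversion of V (basis 1 mol V); extent of reaction ξ = X.
Moles: n_V = 1 − X; n_R = 3 − 3X; n_S = 2X.
Total moles n_T = 4 − 2X.
With p_i = (n_i/n_T)P, Kp = p_S^2 / (p_V p_R^3).
Substituting and setting equal to 51.7 bar^-2 gives a polynomial in X; the root in (0,1) is X = 0.839.
Then n_V = 0.161, n_T = 2.32, so y_V = 0.069.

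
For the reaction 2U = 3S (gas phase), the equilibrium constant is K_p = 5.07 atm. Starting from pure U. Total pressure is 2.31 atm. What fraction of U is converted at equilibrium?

X = 0.551

Basis: 1 mol U initially; let X = conversion of U. Extent ξ = 0.5X.
At extent ξ: n_U = 1 − X; n_S = 1.5X.
Total moles n_T = 1 + 0.5X.
Mole fractions y_i = n_i/n_T; K_p = p_S^3 / (p_U^2) with p_i = y_i·P.
Substituting and setting equal to 5.07 atm gives a polynomial in X; the root in (0,1) is X = 0.551.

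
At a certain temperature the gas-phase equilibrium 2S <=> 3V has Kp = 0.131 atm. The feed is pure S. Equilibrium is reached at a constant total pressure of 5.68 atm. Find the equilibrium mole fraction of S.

y_S = 0.762

Take 1 mol S as basis and let X be its fractional conversion, so ξ = 0.5X.
Moles: n_S = 1 − X; n_V = 1.5X.
Total moles n_T = 1 + 0.5X.
Mole fractions y_i = n_i/n_T; Kp = p_V^3 / (p_S^2) with p_i = y_i·P.
This yields a degree-3 equation in X; solving on (0,1), X = 0.172.
Then n_S = 0.828, n_T = 1.09, so y_S = 0.762.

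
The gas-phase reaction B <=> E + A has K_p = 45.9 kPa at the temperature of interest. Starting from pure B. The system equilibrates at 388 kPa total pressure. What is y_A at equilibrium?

y_A = 0.245

Take 1 mol B as basis and let X be its fractional conversion, so ξ = X.
Mole table: n_B = 1 − X; n_E = X; n_A = X.
Summing: n_T = 1 + X.
Mole fractions y_i = n_i/n_T; K_p = p_E p_A / (p_B) with p_i = y_i·P.
Setting this equal to 45.9 kPa and taking the physical root (0 < X < 1) gives X = 0.325.
Then n_A = 0.325, n_T = 1.33, so y_A = 0.245.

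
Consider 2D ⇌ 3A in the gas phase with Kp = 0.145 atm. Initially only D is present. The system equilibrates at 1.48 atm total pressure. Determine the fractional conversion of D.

X = 0.262

Take 1 mol D as basis and let X be its fractional conversion, so ξ = 0.5X.
Mole table: n_D = 1 − X; n_A = 1.5X.
Total moles n_T = 1 + 0.5X.
With p_i = (n_i/n_T)P, Kp = p_A^3 / (p_D^2).
This yields a degree-3 equation in X; solving on (0,1), X = 0.262.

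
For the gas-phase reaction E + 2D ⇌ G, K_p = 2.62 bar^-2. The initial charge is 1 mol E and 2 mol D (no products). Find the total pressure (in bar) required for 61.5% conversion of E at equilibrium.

P = 1.79 bar

Take 1 mol E as basis and let X be its fractional conversion, so ξ = X.
Moles: n_E = 1 − X; n_D = 2 − 2X; n_G = X.
Summing: n_T = 3 − 2X.
K_p = p_G / (p_E p_D^2) with p_i = (n_i/n_T)·P.
At X = 0.615: the mole-fraction product g(X) = Π y_i^ν_i = 8.441. Since K_p = g(X)·P^{-2}, P = (g/K_p)^(1/2) = (8.441/2.62)^(1/2) = 1.79 bar.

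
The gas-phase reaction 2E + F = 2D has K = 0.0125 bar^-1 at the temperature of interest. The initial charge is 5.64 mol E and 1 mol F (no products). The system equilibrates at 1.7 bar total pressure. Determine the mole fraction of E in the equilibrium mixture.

Basis: 1 mol F initially; let X = conversion of F. Extent ξ = X.
Moles: n_E = 5.64 − 2X; n_F = 1 − X; n_D = 2X.
Summing: n_T = 6.64 − X.
Mole fractions y_i = n_i/n_T; K = p_D^2 / (p_E^2 p_F) with p_i = y_i·P.
Substituting and setting equal to 0.0125 bar^-1 gives a polynomial in X; the root in (0,1) is X = 0.142.
Then n_E = 5.36, n_T = 6.5, so y_E = 0.824.

y_E = 0.824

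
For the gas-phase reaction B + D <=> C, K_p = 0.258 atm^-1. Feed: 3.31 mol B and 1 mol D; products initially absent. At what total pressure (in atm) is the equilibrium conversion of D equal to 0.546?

Basis: 1 mol D initially; let X = conversion of D. Extent ξ = X.
At extent ξ: n_B = 3.31 − X; n_D = 1 − X; n_C = X.
Total moles n_T = 4.31 − X.
K_p = p_C / (p_B p_D) with p_i = (n_i/n_T)·P.
At X = 0.546: the mole-fraction product g(X) = Π y_i^ν_i = 1.638. Since K_p = g(X)·P^{-1}, P = (g/K_p)^(1/1) = (1.638/0.258)^(1/1) = 6.35 atm.

P = 6.35 atm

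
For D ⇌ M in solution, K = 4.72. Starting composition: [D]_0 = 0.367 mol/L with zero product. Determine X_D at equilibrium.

X = 0.825

Let X = conversion of D; extent ξ = 0.367·X mol/L.
Concentrations: [D] = 0.367 − 0.367X; [M] = 0.367X.
K = [M] / ([D]).
Equating to 4.72: the physical root is X = 0.825.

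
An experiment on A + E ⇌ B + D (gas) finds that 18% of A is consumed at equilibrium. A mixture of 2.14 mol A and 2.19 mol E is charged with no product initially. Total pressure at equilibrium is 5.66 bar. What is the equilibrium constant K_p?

K_p = 0.0469

Basis: 2.14 mol A initially; let X = conversion of A. Extent ξ = 2.14X.
Mole table: n_A = 2.14 − 2.14X; n_E = 2.19 − 2.14X; n_B = 2.14X; n_D = 2.14X.
Since Δν = 0, n_T = 4.33 throughout.
At X = 0.18: n_A = 1.75, n_E = 1.8, n_B = 0.385, n_D = 0.385, n_T = 4.33.
p_i = (n_i/n_T)·P. K_p = p_B p_D / (p_A p_E) = 0.0469.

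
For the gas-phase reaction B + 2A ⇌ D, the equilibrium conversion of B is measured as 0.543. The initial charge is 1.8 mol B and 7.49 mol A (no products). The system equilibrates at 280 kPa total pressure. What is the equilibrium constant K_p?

Take 1.8 mol B as basis and let X be its fractional conversion, so ξ = 1.8X.
Mole table: n_B = 1.8 − 1.8X; n_A = 7.49 − 3.6X; n_D = 1.8X.
n_T = Σnᵢ = 9.29 − 3.6X.
At X = 0.543: n_B = 0.823, n_A = 5.54, n_D = 0.977, n_T = 7.34.
p_i = (n_i/n_T)·P. K_p = p_D / (p_B p_A^2) = 2.66e-05 kPa^-2.

K_p = 2.66e-05 kPa^-2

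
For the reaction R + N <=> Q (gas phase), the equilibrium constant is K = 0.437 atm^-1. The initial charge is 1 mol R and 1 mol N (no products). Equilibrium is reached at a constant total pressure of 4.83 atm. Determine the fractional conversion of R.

Basis: 1 mol R initially; let X = conversion of R. Extent ξ = X.
At extent ξ: n_R = 1 − X; n_N = 1 − X; n_Q = X.
Total moles n_T = 2 − X.
Mole fractions y_i = n_i/n_T; K = p_Q / (p_R p_N) with p_i = y_i·P.
Setting this equal to 0.437 atm^-1 and taking the physical root (0 < X < 1) gives X = 0.433.

X = 0.433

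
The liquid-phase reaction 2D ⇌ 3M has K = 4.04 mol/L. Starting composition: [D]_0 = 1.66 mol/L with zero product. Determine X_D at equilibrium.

X = 0.537

Let X = conversion of D; extent ξ = 1.66X/2 mol/L.
Concentrations: [D] = 1.66 − 1.66X; [M] = 2.49X.
K = [M]^3 / ([D]^2).
Solving K = 4.04 for X ∈ (0,1): X = 0.537.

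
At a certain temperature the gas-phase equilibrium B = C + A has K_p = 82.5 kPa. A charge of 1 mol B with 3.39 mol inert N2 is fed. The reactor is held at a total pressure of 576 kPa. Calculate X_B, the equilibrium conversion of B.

X = 0.559

Let X = conversion of B (basis 1 mol B); extent of reaction ξ = X.
Moles: n_B = 1 − X; n_C = X; n_A = X; n_I = 3.39 (inert).
n_T = Σnᵢ = 4.39 + X.
Mole fractions y_i = n_i/n_T; K_p = p_C p_A / (p_B) with p_i = y_i·P.
Setting this equal to 82.5 kPa and taking the physical root (0 < X < 1) gives X = 0.559.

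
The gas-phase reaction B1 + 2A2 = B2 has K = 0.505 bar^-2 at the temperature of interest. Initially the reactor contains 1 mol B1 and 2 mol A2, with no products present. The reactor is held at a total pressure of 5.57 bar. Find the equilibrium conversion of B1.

Let X = conversion of B1 (basis 1 mol B1); extent of reaction ξ = X.
Moles: n_B1 = 1 − X; n_A2 = 2 − 2X; n_B2 = X.
Total moles n_T = 3 − 2X.
With p_i = (n_i/n_T)P, K = p_B2 / (p_B1 p_A2^2).
Substituting and setting equal to 0.505 bar^-2 gives a polynomial in X; the root in (0,1) is X = 0.694.

X = 0.694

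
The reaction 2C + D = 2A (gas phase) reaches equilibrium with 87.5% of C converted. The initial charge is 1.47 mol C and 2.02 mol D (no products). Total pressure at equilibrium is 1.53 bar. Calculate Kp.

Let X = conversion of C (basis 1.47 mol C); extent of reaction ξ = 0.735X.
At extent ξ: n_C = 1.47 − 1.47X; n_D = 2.02 − 0.735X; n_A = 1.47X.
Total moles n_T = 3.49 − 0.735X.
At X = 0.875: n_C = 0.184, n_D = 1.38, n_A = 1.29, n_T = 2.85.
p_i = (n_i/n_T)·P. Kp = p_A^2 / (p_C^2 p_D) = 66.2 bar^-1.

Kp = 66.2 bar^-1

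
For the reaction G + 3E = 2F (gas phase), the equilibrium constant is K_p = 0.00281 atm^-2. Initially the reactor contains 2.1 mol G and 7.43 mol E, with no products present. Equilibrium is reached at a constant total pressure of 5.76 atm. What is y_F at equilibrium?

Let X = conversion of G (basis 2.1 mol G); extent of reaction ξ = 2.1X.
Mole table: n_G = 2.1 − 2.1X; n_E = 7.43 − 6.3X; n_F = 4.2X.
Total moles n_T = 9.53 − 4.2X.
y_i = n_i/n_T, p_i = y_i·P. K_p = p_F^2 / (p_G p_E^3).
Substituting and setting equal to 0.00281 atm^-2 gives a polynomial in X; the root in (0,1) is X = 0.174.
Then n_F = 0.729, n_T = 8.8, so y_F = 0.083.

y_F = 0.083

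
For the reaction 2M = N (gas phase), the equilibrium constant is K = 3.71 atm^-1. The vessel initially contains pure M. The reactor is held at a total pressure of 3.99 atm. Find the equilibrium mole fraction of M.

Take 1 mol M as basis and let X be its fractional conversion, so ξ = 0.5X.
Mole table: n_M = 1 − X; n_N = 0.5X.
Total moles n_T = 1 − 0.5X.
With p_i = (n_i/n_T)P, K = p_N / (p_M^2).
This yields a degree-2 equation in X; solving on (0,1), X = 0.871.
Then n_M = 0.129, n_T = 0.564, so y_M = 0.228.

y_M = 0.228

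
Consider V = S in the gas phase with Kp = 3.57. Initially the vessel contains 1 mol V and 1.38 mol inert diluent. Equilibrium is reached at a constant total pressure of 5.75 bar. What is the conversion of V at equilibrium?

X = 0.781

Take 1 mol V as basis and let X be its fractional conversion, so ξ = X.
Mole table: n_V = 1 − X; n_S = X; n_I = 1.38 (inert).
n_T stays at 2.38 (no change in mole number).
Mole fractions y_i = n_i/n_T; Kp = p_S / (p_V) with p_i = y_i·P.
This yields a degree-1 equation in X; solving on (0,1), X = 0.781.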